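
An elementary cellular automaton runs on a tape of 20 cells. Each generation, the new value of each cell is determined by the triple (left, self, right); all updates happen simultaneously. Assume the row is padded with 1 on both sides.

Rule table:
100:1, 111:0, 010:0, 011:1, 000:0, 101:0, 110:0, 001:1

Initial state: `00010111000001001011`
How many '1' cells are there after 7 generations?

generation 1: 10100100100010110010
generation 2: 00011011010100101100
generation 3: 10110010000011001011
generation 4: 00101101000110110010
generation 5: 11001000101100101100
generation 6: 00110101001011001011
generation 7: 11100000110010110010
count of 1: 9

9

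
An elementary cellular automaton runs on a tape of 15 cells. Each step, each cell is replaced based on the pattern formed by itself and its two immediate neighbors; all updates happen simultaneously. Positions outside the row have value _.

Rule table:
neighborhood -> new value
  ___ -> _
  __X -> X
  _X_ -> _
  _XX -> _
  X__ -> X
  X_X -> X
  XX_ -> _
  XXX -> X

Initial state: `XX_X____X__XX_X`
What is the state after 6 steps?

_X_X_XX_X__XX_X

__X_X__X_XX__X_
_X_X_XX_X__XX_X
X_X_X__X_XX__X_
_X_X_XX_X__XX_X  (repeats step 2; period 2)
step 6: _X_X_XX_X__XX_X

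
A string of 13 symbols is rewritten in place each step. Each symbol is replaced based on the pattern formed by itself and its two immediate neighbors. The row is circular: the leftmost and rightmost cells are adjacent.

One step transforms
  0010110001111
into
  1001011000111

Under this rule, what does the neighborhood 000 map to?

0

At position 7 the neighborhood is 000; the next row has 0 there.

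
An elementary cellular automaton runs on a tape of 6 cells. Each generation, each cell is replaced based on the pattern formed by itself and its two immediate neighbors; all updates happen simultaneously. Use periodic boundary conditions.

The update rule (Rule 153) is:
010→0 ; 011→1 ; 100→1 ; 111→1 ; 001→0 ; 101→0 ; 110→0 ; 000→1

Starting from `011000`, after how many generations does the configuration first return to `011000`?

010111
000110
110101
100001
011101
011000

6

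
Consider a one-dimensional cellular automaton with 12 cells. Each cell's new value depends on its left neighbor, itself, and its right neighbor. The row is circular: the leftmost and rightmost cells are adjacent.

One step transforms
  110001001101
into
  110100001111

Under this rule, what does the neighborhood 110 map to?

At position 1 the neighborhood is 110; the next row has 1 there.

1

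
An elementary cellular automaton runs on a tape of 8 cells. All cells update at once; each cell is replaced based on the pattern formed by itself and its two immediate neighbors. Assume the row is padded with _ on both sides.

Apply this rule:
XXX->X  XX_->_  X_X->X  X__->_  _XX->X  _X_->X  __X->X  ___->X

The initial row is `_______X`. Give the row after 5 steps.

XXXXXXXX
XXXXXXX_
XXXXXX__
XXXXX__X
XXXX__XX

XXXX__XX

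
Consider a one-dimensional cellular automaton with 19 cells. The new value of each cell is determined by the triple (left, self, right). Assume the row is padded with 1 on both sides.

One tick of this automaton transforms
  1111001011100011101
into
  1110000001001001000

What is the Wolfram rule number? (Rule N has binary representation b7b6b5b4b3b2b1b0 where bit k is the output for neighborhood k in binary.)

129

position 0: 111 → 1  (bit 7 = 1)
position 3: 110 → 0  (bit 6 = 0)
position 7: 101 → 0  (bit 5 = 0)
position 4: 100 → 0  (bit 4 = 0)
position 8: 011 → 0  (bit 3 = 0)
position 6: 010 → 0  (bit 2 = 0)
position 5: 001 → 0  (bit 1 = 0)
position 12: 000 → 1  (bit 0 = 1)
bits b7..b0 = 10000001 = 129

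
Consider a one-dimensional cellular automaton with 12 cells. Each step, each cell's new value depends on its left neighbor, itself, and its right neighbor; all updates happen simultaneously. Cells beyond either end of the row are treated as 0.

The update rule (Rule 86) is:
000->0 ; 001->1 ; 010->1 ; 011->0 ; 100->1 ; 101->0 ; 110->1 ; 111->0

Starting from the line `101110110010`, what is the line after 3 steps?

010000110011

100010011111
110111100001
010000110011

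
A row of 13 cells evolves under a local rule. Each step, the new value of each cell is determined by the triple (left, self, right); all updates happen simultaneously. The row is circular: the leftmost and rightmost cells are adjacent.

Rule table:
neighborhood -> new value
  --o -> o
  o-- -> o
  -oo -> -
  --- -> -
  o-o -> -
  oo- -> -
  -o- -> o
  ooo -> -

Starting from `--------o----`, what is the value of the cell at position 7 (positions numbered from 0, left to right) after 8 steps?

-

step 1: -------ooo---
step 2: ------o---o--
step 3: -----ooo-ooo-
step 4: ----o-------o
step 5: o--ooo-----oo
step 6: -oo---o---o--
step 7: o--o-ooo-ooo-
step 8: oooo---------
position 7 holds -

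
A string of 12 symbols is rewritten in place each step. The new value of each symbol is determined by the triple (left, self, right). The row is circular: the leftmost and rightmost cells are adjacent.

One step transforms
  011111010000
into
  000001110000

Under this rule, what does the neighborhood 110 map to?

1

At position 5 the neighborhood is 110; the next row has 1 there.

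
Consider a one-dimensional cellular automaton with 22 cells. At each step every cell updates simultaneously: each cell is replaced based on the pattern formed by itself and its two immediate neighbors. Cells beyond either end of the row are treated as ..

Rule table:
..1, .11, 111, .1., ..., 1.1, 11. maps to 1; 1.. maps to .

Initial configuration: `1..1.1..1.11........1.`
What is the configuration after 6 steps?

1.1111.11111.11111111.
111111111111111111111.
111111111111111111111.  (fixed point — unchanged through step 6)

111111111111111111111.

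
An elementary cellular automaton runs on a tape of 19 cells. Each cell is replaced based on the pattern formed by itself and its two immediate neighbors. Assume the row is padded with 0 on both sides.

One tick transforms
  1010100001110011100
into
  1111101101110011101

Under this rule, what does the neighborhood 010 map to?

At position 0 the neighborhood is 010; the next row has 1 there.

1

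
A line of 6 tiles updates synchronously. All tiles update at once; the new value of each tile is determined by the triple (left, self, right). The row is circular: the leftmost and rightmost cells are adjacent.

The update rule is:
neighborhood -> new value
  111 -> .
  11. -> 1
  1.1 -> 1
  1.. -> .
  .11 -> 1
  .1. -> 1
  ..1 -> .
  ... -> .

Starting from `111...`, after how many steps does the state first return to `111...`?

2

1.1...
111...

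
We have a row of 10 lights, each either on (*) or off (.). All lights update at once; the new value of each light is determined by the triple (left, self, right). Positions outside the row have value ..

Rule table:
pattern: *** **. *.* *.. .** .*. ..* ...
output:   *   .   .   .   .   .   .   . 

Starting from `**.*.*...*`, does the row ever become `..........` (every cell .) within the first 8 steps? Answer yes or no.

yes

..........
all cells are . at step 1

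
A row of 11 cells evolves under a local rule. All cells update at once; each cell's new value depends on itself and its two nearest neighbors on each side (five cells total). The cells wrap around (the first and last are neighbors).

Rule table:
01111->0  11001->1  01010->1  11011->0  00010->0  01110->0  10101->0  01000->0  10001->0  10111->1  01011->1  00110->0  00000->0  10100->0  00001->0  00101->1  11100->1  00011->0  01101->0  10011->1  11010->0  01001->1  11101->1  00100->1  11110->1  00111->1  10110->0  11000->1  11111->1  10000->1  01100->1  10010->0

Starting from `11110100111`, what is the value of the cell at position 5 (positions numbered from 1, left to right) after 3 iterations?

1

11110011101
01111110101
11011110010
position 5 holds 1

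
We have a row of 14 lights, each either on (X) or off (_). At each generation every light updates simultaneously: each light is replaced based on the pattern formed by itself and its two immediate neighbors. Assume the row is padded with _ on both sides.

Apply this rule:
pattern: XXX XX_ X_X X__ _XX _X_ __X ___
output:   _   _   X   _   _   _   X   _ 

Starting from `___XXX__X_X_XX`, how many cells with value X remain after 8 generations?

__X____X_X_X__
_X____X_X_X___
X____X_X_X____
____X_X_X_____
___X_X_X______
__X_X_X_______
_X_X_X________
X_X_X_________
count of X: 3

3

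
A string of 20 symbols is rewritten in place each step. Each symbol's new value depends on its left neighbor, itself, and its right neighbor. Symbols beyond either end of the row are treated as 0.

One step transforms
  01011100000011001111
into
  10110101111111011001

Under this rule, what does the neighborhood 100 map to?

0

At position 6 the neighborhood is 100; the next row has 0 there.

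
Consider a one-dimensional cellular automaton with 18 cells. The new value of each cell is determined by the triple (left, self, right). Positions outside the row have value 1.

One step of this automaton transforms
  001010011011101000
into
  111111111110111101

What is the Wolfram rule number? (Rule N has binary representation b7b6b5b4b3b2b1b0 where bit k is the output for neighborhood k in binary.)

position 11: 111 → 0  (bit 7 = 0)
position 8: 110 → 1  (bit 6 = 1)
position 3: 101 → 1  (bit 5 = 1)
position 0: 100 → 1  (bit 4 = 1)
position 7: 011 → 1  (bit 3 = 1)
position 2: 010 → 1  (bit 2 = 1)
position 1: 001 → 1  (bit 1 = 1)
position 16: 000 → 0  (bit 0 = 0)
bits b7..b0 = 01111110 = 126

126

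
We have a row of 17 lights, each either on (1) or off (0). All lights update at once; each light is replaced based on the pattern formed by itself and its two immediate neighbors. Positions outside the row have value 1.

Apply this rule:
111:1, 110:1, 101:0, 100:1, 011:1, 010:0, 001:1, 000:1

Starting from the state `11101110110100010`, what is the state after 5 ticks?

11101110111111111

11101110110011100
11101110111111111
11101110111111111  (fixed point — unchanged through tick 5)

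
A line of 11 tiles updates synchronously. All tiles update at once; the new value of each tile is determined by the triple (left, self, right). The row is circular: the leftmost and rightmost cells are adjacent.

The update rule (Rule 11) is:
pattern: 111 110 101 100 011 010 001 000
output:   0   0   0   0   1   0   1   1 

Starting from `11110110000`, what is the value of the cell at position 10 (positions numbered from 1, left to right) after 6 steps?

step 1: 10000100111
step 2: 00111001100
step 3: 11100011001
step 4: 00001110011
step 5: 01111000110
step 6: 11000011100
position 10 holds 0

0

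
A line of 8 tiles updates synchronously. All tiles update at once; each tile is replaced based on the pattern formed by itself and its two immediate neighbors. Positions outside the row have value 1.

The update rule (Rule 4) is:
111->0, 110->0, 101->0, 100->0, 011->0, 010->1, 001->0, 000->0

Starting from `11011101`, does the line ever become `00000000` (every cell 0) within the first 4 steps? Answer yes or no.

yes

00000000
all cells are 0 at step 1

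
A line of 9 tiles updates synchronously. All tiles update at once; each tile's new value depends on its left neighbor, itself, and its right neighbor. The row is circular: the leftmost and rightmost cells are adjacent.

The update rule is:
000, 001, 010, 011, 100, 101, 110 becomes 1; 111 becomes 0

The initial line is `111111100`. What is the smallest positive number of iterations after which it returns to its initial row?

2

100000111
111111100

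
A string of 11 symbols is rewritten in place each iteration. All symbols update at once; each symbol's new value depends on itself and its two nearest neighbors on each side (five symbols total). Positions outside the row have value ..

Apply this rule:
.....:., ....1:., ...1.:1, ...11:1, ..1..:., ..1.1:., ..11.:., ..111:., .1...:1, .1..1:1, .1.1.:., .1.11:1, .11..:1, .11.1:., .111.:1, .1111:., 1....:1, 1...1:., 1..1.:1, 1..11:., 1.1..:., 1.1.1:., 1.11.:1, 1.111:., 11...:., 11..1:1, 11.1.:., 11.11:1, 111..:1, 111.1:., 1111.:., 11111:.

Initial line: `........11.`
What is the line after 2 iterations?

iteration 1: .......1.1.
iteration 2: ......1...1

......1...1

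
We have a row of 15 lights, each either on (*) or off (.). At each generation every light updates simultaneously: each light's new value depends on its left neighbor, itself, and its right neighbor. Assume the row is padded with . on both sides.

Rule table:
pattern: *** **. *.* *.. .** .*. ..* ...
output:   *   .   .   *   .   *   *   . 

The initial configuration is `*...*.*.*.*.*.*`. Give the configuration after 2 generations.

......*.*.*.*.*

generation 1: **.**.*.*.*.*.*
generation 2: ......*.*.*.*.*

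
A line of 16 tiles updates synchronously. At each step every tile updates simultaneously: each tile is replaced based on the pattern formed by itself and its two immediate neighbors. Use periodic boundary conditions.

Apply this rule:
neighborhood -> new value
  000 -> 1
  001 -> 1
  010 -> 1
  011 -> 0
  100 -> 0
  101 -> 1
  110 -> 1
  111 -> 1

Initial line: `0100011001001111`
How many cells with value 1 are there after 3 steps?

13

1101101011010111
1110111101111011
1111011110111101
count of 1: 13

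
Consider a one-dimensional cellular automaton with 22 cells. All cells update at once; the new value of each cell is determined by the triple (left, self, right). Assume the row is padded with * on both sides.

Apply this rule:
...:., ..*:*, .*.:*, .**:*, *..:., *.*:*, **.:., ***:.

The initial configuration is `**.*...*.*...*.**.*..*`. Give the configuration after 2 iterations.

.**..**....**...**.**.

iteration 1: ..**..****..****.**.**
iteration 2: .**..**....**...**.**.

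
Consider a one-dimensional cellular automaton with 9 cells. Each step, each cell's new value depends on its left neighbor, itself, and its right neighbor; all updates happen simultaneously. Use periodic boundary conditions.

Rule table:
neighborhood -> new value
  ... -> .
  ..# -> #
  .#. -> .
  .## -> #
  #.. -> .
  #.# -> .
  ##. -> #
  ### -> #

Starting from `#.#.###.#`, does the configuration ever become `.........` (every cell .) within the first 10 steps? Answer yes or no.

no

#...###.#
#..####.#
#.#####.#
#.#####.#  (fixed point — unchanged through step 10)
step 10 is #.#####.#, still not uniform .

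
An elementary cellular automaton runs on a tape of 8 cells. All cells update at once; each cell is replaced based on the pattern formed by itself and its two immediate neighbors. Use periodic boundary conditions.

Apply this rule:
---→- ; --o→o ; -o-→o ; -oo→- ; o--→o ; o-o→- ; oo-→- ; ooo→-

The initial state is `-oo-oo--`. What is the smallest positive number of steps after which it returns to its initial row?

step 1: o-----o-
step 2: oo---oo-
step 3: --o-o---
step 4: -oo-oo--

4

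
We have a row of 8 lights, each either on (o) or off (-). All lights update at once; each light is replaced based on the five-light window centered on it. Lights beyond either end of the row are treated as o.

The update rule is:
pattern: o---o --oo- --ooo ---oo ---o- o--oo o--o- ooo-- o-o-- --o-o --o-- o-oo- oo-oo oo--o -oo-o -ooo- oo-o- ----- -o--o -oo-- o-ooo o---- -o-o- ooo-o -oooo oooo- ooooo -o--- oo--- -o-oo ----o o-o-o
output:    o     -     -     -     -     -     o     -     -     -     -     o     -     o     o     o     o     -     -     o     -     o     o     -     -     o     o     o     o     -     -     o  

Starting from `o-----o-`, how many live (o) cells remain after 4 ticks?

-oo-----
-oooo---
---o-oo-
oo---oo-
count of o: 4

4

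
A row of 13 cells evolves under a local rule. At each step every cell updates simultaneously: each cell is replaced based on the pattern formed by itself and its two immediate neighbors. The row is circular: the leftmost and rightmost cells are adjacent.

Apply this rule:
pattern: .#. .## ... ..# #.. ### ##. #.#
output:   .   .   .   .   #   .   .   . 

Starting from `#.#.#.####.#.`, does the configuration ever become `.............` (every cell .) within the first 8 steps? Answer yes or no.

step 1: .............
all cells are . at step 1

yes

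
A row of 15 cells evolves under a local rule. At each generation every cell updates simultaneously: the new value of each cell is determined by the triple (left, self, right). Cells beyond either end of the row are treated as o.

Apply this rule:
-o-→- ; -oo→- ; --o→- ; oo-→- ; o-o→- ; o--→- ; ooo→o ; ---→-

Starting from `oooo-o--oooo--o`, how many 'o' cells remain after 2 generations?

ooo------oo----
oo-------------
count of o: 2

2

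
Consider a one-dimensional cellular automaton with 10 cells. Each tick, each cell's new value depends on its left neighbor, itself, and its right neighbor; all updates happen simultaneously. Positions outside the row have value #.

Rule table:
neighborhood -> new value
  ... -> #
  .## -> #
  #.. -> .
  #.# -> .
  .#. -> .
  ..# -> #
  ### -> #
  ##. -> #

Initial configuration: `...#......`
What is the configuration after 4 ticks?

.##..#####
.##.######
.##.######  (fixed point — unchanged through tick 4)

.##.######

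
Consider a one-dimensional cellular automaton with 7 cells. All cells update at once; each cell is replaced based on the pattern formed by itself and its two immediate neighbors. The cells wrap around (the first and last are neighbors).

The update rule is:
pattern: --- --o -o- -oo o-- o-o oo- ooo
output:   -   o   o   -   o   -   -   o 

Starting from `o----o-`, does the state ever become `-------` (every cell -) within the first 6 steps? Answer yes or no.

no

step 1: oo--oo-
step 2: --oo---
step 3: -o--o--
step 4: oooooo-
step 5: -oooo--
step 6: o-oo-o-
step 6 is o-oo-o-, still not uniform -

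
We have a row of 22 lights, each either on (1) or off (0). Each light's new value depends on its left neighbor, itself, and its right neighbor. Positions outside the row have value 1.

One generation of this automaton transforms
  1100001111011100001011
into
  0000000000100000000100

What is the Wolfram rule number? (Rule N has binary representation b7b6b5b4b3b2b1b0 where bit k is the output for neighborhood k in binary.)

position 0: 111 → 0  (bit 7 = 0)
position 1: 110 → 0  (bit 6 = 0)
position 10: 101 → 1  (bit 5 = 1)
position 2: 100 → 0  (bit 4 = 0)
position 6: 011 → 0  (bit 3 = 0)
position 18: 010 → 0  (bit 2 = 0)
position 5: 001 → 0  (bit 1 = 0)
position 3: 000 → 0  (bit 0 = 0)
bits b7..b0 = 00100000 = 32

32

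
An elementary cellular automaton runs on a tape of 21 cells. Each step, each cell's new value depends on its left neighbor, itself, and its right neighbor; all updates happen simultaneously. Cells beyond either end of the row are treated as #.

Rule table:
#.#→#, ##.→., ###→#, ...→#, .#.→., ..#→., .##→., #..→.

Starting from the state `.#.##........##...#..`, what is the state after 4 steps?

..#####....####...#..

#.#...######....#....
.#..#..####..##...##.
#.......##......#...#
..#####....####...#..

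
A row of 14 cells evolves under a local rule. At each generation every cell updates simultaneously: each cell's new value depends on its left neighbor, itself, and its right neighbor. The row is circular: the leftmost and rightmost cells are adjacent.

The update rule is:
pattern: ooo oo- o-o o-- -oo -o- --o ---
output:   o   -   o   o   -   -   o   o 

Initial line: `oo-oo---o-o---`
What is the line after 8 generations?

oo-oo-o-o-o-o-

generation 1: --o--ooo-o-ooo
generation 2: oo-oo-o-o-o-o-
generation 3: --o--o-o-o-o-o
generation 4: oo-oo-o-o-o-o-  (repeats generation 2; period 2)
generation 8: oo-oo-o-o-o-o-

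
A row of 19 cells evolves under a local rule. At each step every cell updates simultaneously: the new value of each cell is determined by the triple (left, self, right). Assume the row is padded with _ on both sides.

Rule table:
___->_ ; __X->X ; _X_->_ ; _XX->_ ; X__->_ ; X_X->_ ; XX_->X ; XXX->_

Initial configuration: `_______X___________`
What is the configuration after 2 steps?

_____X_____________

step 1: ______X____________
step 2: _____X_____________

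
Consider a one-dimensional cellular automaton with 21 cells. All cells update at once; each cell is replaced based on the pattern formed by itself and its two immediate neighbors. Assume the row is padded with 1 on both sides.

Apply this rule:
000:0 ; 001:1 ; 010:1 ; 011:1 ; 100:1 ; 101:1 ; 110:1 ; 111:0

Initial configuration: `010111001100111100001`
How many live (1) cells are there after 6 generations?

11

111101111111100110011
000111000000111111110
101101100001100000011
111111110011110000110
000000011110011001111
100000110011111111000
count of 1: 11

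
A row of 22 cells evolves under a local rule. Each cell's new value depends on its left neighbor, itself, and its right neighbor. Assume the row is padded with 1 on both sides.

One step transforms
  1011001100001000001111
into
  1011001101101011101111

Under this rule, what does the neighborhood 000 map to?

1

At position 9 the neighborhood is 000; the next row has 1 there.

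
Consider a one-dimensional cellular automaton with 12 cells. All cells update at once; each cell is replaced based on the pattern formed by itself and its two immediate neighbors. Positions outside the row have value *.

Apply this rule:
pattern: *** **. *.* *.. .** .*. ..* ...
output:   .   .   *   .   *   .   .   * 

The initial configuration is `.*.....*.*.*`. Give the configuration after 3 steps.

.*...***.*.*

*..***..*.**
...*.....**.
.*...***.*.*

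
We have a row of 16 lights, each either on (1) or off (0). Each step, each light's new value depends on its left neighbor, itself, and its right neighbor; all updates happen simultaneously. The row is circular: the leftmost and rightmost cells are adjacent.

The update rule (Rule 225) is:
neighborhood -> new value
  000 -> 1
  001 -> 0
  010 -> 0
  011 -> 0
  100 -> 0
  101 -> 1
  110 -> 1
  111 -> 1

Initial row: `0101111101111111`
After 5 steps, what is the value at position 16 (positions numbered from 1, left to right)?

step 1: 1010111110111111
step 2: 1101011111011111
step 3: 1110101111101111
step 4: 1111010111110111
step 5: 1111101011111011
position 16 holds 1

1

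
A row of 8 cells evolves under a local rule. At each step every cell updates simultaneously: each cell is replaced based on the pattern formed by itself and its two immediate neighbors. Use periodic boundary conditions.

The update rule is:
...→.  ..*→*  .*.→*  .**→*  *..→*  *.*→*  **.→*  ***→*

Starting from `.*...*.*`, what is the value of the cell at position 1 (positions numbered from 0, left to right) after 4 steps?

step 1: ***.****
step 2: ********
step 3: ********  (fixed point — unchanged through step 4)
position 1 holds *

*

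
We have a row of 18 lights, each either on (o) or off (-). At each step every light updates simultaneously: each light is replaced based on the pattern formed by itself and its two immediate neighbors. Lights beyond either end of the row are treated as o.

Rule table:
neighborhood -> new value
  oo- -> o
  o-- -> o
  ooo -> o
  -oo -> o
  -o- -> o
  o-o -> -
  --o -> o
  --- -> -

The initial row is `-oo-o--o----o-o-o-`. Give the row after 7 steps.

-oo-ooooo--oo-o-o-
-oo-ooooooooo-o-o-
-oo-ooooooooo-o-o-  (fixed point — unchanged through step 7)

-oo-ooooooooo-o-o-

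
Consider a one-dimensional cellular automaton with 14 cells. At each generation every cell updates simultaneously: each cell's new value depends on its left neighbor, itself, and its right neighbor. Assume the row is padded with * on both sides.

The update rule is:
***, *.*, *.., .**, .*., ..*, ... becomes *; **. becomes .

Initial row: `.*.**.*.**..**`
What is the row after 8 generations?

****.****.****
***.****.*****
**.****.******
*.****.*******
.****.********
****.*********
***.**********
**.***********

**.***********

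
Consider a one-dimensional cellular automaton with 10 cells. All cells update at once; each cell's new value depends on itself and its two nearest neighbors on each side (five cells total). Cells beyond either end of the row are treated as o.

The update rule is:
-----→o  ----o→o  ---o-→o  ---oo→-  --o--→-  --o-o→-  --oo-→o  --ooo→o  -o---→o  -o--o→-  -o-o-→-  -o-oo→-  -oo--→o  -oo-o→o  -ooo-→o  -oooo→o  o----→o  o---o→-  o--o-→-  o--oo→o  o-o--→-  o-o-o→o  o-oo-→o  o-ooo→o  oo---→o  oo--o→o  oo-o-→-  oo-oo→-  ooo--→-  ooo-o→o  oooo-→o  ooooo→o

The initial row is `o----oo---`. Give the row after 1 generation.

-ooo-ooo--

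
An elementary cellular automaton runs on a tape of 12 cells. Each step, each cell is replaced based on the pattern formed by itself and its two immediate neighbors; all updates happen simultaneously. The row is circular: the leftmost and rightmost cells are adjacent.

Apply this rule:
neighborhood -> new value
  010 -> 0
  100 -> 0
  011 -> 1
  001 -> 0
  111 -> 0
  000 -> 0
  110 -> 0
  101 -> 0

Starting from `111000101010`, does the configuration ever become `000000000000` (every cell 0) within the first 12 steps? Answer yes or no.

yes

step 1: 100000000000
step 2: 000000000000
all cells are 0 at step 2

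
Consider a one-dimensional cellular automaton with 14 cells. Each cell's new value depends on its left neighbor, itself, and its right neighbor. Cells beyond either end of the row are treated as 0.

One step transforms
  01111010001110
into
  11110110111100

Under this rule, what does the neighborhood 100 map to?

At position 7 the neighborhood is 100; the next row has 0 there.

0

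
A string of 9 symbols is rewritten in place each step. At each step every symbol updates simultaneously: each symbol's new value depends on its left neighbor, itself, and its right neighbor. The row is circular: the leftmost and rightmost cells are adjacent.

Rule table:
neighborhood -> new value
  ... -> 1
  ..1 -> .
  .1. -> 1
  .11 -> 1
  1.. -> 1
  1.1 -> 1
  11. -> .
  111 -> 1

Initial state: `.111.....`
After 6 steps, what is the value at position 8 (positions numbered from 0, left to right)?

.11.11111
11.11111.
1.11111.1
.11111.11
11111.11.
1111.11.1
position 8 holds 1

1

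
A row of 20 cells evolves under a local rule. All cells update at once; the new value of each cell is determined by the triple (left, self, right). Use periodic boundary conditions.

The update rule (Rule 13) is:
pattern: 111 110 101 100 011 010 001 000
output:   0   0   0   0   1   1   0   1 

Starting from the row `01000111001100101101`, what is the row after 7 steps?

01010101001010101001

01010100001000101001
01010101101010101001
01010101001010101001
01010101001010101001  (fixed point — unchanged through step 7)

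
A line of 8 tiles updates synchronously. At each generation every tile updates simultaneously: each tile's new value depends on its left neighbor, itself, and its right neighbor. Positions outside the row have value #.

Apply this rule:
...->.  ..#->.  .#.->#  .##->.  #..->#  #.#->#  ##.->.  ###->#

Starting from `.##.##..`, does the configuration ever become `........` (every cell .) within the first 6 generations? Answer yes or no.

generation 1: #..#..#.
generation 2: .#.##.##
generation 3: ###..#.#
generation 4: ##.#.##.
generation 5: #.###..#
generation 6: .#.#.#..
generation 6 is .#.#.#.., still not uniform .

no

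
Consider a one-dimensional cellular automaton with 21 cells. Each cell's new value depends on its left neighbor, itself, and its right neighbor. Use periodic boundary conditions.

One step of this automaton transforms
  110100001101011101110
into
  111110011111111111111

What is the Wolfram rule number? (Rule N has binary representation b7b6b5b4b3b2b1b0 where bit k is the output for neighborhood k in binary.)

254

position 14: 111 → 1  (bit 7 = 1)
position 1: 110 → 1  (bit 6 = 1)
position 2: 101 → 1  (bit 5 = 1)
position 4: 100 → 1  (bit 4 = 1)
position 0: 011 → 1  (bit 3 = 1)
position 3: 010 → 1  (bit 2 = 1)
position 7: 001 → 1  (bit 1 = 1)
position 5: 000 → 0  (bit 0 = 0)
bits b7..b0 = 11111110 = 254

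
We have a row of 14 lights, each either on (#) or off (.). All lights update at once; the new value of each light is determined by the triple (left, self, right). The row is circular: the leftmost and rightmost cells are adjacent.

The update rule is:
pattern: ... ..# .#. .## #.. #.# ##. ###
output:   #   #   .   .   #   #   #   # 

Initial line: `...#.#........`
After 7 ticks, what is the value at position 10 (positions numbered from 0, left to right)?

#

###.#.########
####.#.#######
#####.#.######
######.#.#####
#######.#.####
########.#.###
#########.#.##
position 10 holds #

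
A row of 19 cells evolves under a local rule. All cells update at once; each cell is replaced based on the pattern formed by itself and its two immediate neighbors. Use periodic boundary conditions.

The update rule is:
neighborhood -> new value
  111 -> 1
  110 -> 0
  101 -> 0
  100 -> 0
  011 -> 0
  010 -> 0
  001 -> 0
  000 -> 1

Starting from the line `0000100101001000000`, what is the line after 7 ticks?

1110000000000011111
1100111111111001111
1000011111110000111
0011001111100110011
0000000111000000000
1111110010011111111
1111100000001111111

1111100000001111111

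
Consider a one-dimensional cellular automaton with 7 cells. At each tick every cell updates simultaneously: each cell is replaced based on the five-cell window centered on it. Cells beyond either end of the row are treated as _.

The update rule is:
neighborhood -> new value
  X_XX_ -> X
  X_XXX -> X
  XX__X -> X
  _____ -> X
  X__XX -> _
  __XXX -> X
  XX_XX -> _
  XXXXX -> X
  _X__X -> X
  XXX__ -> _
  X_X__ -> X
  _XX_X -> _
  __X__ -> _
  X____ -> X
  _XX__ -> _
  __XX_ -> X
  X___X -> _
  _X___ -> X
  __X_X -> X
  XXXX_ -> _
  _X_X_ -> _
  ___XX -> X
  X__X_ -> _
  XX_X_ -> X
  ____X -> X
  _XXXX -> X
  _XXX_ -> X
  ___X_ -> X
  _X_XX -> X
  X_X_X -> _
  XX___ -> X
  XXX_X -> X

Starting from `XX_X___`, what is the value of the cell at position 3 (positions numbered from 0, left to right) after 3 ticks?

X_XXXXX
XXXXX__
XXX__XX
position 3 holds _

_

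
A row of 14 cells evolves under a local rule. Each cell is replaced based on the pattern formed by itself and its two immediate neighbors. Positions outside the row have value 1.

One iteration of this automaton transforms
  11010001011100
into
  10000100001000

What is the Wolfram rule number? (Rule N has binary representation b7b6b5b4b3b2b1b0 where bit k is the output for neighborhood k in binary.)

position 0: 111 → 1  (bit 7 = 1)
position 1: 110 → 0  (bit 6 = 0)
position 2: 101 → 0  (bit 5 = 0)
position 4: 100 → 0  (bit 4 = 0)
position 9: 011 → 0  (bit 3 = 0)
position 3: 010 → 0  (bit 2 = 0)
position 6: 001 → 0  (bit 1 = 0)
position 5: 000 → 1  (bit 0 = 1)
bits b7..b0 = 10000001 = 129

129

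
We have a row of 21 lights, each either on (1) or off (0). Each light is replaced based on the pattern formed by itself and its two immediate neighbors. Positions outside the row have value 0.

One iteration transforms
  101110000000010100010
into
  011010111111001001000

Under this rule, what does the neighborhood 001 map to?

0

At position 12 the neighborhood is 001; the next row has 0 there.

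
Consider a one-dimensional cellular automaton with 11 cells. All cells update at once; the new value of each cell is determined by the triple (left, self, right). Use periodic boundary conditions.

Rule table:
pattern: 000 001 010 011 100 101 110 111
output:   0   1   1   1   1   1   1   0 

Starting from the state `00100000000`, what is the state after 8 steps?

01110000000
11011000000
11111100001
00000110011
10001111111
11011000000  (repeats step 2; period 4)
step 8: 00000110011

00000110011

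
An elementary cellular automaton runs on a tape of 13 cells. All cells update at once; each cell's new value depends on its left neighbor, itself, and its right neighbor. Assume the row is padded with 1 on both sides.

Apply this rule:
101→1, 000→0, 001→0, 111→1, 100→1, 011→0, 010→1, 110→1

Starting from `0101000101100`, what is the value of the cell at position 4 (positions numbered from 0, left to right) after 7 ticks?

tick 1: 1111100110110
tick 2: 1111110011011
tick 3: 1111111001101
tick 4: 1111111100110
tick 5: 1111111110011
tick 6: 1111111111001
tick 7: 1111111111100
position 4 holds 1

1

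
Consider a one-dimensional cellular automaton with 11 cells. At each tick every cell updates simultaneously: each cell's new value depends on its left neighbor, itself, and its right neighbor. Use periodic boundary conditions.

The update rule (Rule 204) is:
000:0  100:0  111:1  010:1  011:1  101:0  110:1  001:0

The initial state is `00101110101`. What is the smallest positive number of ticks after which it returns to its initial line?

1

tick 1: 00101110101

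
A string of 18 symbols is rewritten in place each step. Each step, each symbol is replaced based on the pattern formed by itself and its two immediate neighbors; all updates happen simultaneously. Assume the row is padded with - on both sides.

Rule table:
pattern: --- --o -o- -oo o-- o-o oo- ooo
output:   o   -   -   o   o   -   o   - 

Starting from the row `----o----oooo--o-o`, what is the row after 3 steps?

--oo----o---o----o

step 1: ooo--ooo-o--oo----
step 2: o-oo-o-o--o-oooooo
step 3: --oo----o---o----o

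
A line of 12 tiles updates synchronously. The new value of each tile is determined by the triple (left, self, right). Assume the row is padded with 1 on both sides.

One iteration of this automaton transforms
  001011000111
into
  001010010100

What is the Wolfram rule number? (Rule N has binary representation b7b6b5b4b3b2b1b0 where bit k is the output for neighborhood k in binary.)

position 10: 111 → 0  (bit 7 = 0)
position 5: 110 → 0  (bit 6 = 0)
position 3: 101 → 0  (bit 5 = 0)
position 0: 100 → 0  (bit 4 = 0)
position 4: 011 → 1  (bit 3 = 1)
position 2: 010 → 1  (bit 2 = 1)
position 1: 001 → 0  (bit 1 = 0)
position 7: 000 → 1  (bit 0 = 1)
bits b7..b0 = 00001101 = 13

13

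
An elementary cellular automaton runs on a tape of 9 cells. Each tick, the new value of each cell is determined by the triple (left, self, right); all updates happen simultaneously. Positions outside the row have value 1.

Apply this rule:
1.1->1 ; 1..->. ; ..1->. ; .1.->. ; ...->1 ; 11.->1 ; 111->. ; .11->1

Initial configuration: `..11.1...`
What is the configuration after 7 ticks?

1...11111

..111..1.
..1.1...1
...1..1.1
.1.....11
1..111.1.
1..1.11.1
1...11111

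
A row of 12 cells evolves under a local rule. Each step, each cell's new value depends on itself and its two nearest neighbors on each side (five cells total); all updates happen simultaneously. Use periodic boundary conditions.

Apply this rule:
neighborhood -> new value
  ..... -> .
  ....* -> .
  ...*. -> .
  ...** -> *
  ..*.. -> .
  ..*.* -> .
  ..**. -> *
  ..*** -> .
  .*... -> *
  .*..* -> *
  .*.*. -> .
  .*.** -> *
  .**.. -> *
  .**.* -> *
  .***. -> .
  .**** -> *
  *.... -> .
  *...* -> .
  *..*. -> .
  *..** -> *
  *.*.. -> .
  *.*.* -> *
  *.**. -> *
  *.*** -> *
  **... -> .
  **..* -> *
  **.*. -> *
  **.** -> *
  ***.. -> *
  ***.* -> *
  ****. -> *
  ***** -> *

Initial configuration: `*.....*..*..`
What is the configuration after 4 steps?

.*..*.....*.

.*.....*..*.
..*.....*..*
*..*.....*..
.*..*.....*.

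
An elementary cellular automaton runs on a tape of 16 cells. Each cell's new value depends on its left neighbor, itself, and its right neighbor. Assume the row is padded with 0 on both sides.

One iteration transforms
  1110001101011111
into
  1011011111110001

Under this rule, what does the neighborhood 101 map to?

At position 8 the neighborhood is 101; the next row has 1 there.

1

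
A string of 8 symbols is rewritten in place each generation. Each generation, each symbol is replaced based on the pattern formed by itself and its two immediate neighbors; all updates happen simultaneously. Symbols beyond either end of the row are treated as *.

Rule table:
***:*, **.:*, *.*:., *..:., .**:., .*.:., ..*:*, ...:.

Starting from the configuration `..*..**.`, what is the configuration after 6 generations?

.*..*.*.
...*....
..*....*
.*....*.
.....*..
....*..*

....*..*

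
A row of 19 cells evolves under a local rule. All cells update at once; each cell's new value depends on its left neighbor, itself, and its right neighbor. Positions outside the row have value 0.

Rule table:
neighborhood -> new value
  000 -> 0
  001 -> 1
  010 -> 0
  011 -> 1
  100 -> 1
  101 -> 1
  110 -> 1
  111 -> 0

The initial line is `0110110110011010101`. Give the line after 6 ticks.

1010100001100000011

1111111111111101010
1000000000000110101
0100000000001111010
1010000000011001101
0101000000111111110
1010100001100000011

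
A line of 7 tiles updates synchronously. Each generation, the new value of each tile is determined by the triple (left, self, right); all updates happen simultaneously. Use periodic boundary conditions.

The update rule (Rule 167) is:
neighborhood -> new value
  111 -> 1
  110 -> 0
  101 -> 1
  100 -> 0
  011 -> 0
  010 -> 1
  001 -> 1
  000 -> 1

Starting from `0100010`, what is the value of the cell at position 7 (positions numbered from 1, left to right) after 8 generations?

generation 1: 1101110
generation 2: 0010101
generation 3: 0111111
generation 4: 1011110
generation 5: 1101101
generation 6: 1010010
generation 7: 1110111
generation 8: 1101011
position 7 holds 1

1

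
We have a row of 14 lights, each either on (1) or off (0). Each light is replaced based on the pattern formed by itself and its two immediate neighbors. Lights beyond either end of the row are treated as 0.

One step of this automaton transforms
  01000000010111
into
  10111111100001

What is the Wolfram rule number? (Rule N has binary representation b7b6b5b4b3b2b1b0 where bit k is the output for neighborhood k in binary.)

position 12: 111 → 0  (bit 7 = 0)
position 13: 110 → 1  (bit 6 = 1)
position 10: 101 → 0  (bit 5 = 0)
position 2: 100 → 1  (bit 4 = 1)
position 11: 011 → 0  (bit 3 = 0)
position 1: 010 → 0  (bit 2 = 0)
position 0: 001 → 1  (bit 1 = 1)
position 3: 000 → 1  (bit 0 = 1)
bits b7..b0 = 01010011 = 83

83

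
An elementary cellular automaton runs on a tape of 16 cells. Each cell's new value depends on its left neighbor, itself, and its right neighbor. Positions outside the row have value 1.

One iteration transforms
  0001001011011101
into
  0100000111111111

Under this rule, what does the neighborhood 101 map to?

At position 7 the neighborhood is 101; the next row has 1 there.

1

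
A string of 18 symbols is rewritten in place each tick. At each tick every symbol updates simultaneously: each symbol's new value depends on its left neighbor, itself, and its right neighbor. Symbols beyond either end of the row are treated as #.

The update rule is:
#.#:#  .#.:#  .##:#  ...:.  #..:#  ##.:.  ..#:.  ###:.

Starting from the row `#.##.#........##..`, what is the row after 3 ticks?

.##.###.......#.#.
##.##..#......####
..##.#.##.....#...

..##.#.##.....#...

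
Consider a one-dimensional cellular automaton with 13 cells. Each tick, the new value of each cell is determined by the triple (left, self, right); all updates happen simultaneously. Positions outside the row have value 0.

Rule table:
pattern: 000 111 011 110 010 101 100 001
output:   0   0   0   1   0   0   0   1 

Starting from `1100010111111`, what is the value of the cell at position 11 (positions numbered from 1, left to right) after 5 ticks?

0

0100100000001
1001000000010
0010000000100
0100000001000
1000000010000
position 11 holds 0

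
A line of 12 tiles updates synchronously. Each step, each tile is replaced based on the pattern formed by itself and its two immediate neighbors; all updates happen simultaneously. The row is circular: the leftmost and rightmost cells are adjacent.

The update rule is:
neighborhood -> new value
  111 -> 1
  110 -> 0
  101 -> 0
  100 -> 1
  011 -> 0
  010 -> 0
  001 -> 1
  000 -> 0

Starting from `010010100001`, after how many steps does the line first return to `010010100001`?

step 1: 001100010010
step 2: 010010101101
step 3: 001100000000
step 4: 010010000000
step 5: 101101000000
step 6: 000000100001
step 7: 100001010010
step 8: 010010001100
step 9: 101101010010
step 10: 000000001100
step 11: 000000010010
step 12: 000000101101
step 13: 100001000000
step 14: 010010100001

14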